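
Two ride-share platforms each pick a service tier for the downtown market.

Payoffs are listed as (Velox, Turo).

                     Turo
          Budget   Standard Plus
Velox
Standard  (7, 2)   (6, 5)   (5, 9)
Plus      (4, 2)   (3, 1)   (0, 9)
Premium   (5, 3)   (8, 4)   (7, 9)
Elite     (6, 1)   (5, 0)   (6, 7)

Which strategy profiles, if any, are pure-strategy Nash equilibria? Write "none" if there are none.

(Premium, Plus)

For each strategy profile, look for a profitable unilateral deviation.
(Standard, Budget): Turo can switch to Standard (2 → 5). Not NE.
(Standard, Standard): Velox can switch to Premium (6 → 8). Not NE.
(Standard, Plus): Velox can switch to Premium (5 → 7). Not NE.
(Plus, Budget): Velox can switch to Standard (4 → 7). Not NE.
(Plus, Standard): Velox can switch to Standard (3 → 6). Not NE.
(Plus, Plus): Velox can switch to Standard (0 → 5). Not NE.
(Premium, Budget): Velox can switch to Standard (5 → 7). Not NE.
(Premium, Standard): Turo can switch to Plus (4 → 9). Not NE.
(Premium, Plus): Velox gets 7, best alternative 6; Turo gets 9, best alternative 4. No profitable deviation — NE.
(Elite, Budget): Velox can switch to Standard (6 → 7). Not NE.
(Elite, Standard): Velox can switch to Standard (5 → 6). Not NE.
(The remaining 1 profile has a profitable deviation by the same check.)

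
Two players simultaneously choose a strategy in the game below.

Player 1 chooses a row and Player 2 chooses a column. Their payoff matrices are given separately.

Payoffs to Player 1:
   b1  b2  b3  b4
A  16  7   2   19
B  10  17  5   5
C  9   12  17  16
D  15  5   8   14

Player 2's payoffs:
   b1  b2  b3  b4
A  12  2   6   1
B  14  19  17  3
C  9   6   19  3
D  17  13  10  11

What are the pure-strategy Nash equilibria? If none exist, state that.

Mark each player's best response to every combination of opponents' strategies; a profile where every player is best-responding is a pure Nash equilibrium.
Player 1 against b1: payoffs 16, 10, 9, 15 → best response A.
Player 1 against b2: payoffs 7, 17, 12, 5 → best response B.
Player 1 against b3: payoffs 2, 5, 17, 8 → best response C.
Player 1 against b4: payoffs 19, 5, 16, 14 → best response A.
Player 2 against A: payoffs 12, 2, 6, 1 → best response b1.
Player 2 against B: payoffs 14, 19, 17, 3 → best response b2.
Player 2 against C: payoffs 9, 6, 19, 3 → best response b3.
Player 2 against D: payoffs 17, 13, 10, 11 → best response b1.
Mutual best responses: (A, b1); (B, b2); (C, b3).

(A, b1) and (B, b2) and (C, b3)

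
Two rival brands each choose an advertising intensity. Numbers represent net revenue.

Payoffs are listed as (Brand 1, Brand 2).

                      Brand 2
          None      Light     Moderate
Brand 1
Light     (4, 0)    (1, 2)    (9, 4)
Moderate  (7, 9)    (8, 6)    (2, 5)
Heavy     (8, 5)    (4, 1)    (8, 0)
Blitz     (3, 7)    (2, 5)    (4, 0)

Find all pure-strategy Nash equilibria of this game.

Brand 1 against None: payoffs 4, 7, 8, 3 → best response Heavy.
Brand 1 against Light: payoffs 1, 8, 4, 2 → best response Moderate.
Brand 1 against Moderate: payoffs 9, 2, 8, 4 → best response Light.
Brand 2 against Light: payoffs 0, 2, 4 → best response Moderate.
Brand 2 against Moderate: payoffs 9, 6, 5 → best response None.
Brand 2 against Heavy: payoffs 5, 1, 0 → best response None.
Brand 2 against Blitz: payoffs 7, 5, 0 → best response None.
Mutual best responses: (Light, Moderate); (Heavy, None).

The pure Nash equilibria are (Light, Moderate) and (Heavy, None).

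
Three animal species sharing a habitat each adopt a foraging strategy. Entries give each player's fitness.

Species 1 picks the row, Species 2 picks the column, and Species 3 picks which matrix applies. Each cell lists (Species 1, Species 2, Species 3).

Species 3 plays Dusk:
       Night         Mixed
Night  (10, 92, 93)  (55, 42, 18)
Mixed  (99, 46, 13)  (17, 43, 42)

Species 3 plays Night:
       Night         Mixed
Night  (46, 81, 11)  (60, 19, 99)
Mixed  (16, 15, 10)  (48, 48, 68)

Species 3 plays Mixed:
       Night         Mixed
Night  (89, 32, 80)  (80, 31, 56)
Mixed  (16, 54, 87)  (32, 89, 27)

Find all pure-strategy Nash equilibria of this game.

No pure-strategy Nash equilibrium.

For each player, find the best response to each opponent profile; mutual best responses are the pure NE.
Species 1 against (Night, Dusk): payoffs 10, 99 → best response Mixed.
Species 1 against (Night, Night): payoffs 46, 16 → best response Night.
Species 1 against (Night, Mixed): payoffs 89, 16 → best response Night.
Species 1 against (Mixed, Dusk): payoffs 55, 17 → best response Night.
Species 1 against (Mixed, Night): payoffs 60, 48 → best response Night.
Species 1 against (Mixed, Mixed): payoffs 80, 32 → best response Night.
Species 2 against (Night, Dusk): payoffs 92, 42 → best response Night.
Species 2 against (Night, Night): payoffs 81, 19 → best response Night.
Species 2 against (Night, Mixed): payoffs 32, 31 → best response Night.
Species 2 against (Mixed, Dusk): payoffs 46, 43 → best response Night.
Species 2 against (Mixed, Night): payoffs 15, 48 → best response Mixed.
Species 2 against (Mixed, Mixed): payoffs 54, 89 → best response Mixed.
Species 3 against (Night, Night): payoffs 93, 11, 80 → best response Dusk.
Species 3 against (Night, Mixed): payoffs 18, 99, 56 → best response Night.
Species 3 against (Mixed, Night): payoffs 13, 10, 87 → best response Mixed.
Species 3 against (Mixed, Mixed): payoffs 42, 68, 27 → best response Night.
No profile is a mutual best response for all players.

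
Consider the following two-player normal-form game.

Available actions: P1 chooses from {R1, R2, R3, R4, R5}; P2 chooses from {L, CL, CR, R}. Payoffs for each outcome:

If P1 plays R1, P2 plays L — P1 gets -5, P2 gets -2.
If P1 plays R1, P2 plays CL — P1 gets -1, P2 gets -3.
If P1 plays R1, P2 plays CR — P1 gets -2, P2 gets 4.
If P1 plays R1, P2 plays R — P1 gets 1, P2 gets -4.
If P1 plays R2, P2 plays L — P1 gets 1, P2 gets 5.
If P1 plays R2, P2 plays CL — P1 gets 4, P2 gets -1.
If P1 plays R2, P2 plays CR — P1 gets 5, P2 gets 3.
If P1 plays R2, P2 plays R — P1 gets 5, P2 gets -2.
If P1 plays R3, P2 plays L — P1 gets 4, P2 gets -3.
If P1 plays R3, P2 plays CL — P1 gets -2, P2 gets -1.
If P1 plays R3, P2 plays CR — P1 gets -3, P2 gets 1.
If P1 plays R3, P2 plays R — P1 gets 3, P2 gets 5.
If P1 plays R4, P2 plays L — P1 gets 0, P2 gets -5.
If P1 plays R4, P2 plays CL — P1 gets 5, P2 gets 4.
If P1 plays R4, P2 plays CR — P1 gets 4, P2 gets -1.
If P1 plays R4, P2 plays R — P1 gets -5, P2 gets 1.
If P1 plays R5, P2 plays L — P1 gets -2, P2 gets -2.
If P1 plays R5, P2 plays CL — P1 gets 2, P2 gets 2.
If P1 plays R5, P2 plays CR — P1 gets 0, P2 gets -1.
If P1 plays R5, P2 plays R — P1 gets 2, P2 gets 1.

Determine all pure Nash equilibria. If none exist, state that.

The unique pure-strategy Nash equilibrium is (R4, CL).

For each player, find the best response to each opponent profile; mutual best responses are the pure NE.
P1 against L: payoffs -5, 1, 4, 0, -2 → best response R3.
P1 against CL: payoffs -1, 4, -2, 5, 2 → best response R4.
P1 against CR: payoffs -2, 5, -3, 4, 0 → best response R2.
P1 against R: payoffs 1, 5, 3, -5, 2 → best response R2.
P2 against R1: payoffs -2, -3, 4, -4 → best response CR.
P2 against R2: payoffs 5, -1, 3, -2 → best response L.
P2 against R3: payoffs -3, -1, 1, 5 → best response R.
P2 against R4: payoffs -5, 4, -1, 1 → best response CL.
P2 against R5: payoffs -2, 2, -1, 1 → best response CL.
Mutual best responses: (R4, CL).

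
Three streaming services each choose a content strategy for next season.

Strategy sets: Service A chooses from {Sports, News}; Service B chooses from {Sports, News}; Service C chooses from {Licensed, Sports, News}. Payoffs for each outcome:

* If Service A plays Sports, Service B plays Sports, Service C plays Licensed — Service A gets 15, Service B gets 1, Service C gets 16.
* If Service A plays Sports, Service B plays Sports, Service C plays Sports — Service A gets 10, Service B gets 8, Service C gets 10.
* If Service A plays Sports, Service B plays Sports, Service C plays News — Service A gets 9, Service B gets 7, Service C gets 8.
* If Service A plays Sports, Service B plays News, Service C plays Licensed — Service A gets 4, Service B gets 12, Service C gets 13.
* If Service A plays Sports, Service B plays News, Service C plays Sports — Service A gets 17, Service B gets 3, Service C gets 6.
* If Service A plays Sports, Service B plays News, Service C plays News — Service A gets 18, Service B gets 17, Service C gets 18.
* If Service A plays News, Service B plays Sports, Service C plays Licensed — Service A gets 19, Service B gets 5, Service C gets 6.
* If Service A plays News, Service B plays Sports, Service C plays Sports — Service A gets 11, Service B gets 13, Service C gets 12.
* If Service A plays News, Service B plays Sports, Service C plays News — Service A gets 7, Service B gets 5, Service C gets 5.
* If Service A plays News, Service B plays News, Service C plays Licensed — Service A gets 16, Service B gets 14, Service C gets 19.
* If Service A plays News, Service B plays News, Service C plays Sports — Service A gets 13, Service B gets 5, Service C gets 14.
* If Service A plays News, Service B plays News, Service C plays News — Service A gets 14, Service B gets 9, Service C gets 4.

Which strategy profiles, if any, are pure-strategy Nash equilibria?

For each player, find the best response to each opponent profile; mutual best responses are the pure NE.
Service A against (Sports, Licensed): payoffs 15, 19 → best response News.
Service A against (Sports, Sports): payoffs 10, 11 → best response News.
Service A against (Sports, News): payoffs 9, 7 → best response Sports.
Service A against (News, Licensed): payoffs 4, 16 → best response News.
Service A against (News, Sports): payoffs 17, 13 → best response Sports.
Service A against (News, News): payoffs 18, 14 → best response Sports.
Service B against (Sports, Licensed): payoffs 1, 12 → best response News.
Service B against (Sports, Sports): payoffs 8, 3 → best response Sports.
Service B against (Sports, News): payoffs 7, 17 → best response News.
Service B against (News, Licensed): payoffs 5, 14 → best response News.
Service B against (News, Sports): payoffs 13, 5 → best response Sports.
Service B against (News, News): payoffs 5, 9 → best response News.
Service C against (Sports, Sports): payoffs 16, 10, 8 → best response Licensed.
Service C against (Sports, News): payoffs 13, 6, 18 → best response News.
Service C against (News, Sports): payoffs 6, 12, 5 → best response Sports.
Service C against (News, News): payoffs 19, 14, 4 → best response Licensed.
Mutual best responses: (Sports, News, News); (News, Sports, Sports); (News, News, Licensed).

(Sports, News, News), (News, Sports, Sports), (News, News, Licensed)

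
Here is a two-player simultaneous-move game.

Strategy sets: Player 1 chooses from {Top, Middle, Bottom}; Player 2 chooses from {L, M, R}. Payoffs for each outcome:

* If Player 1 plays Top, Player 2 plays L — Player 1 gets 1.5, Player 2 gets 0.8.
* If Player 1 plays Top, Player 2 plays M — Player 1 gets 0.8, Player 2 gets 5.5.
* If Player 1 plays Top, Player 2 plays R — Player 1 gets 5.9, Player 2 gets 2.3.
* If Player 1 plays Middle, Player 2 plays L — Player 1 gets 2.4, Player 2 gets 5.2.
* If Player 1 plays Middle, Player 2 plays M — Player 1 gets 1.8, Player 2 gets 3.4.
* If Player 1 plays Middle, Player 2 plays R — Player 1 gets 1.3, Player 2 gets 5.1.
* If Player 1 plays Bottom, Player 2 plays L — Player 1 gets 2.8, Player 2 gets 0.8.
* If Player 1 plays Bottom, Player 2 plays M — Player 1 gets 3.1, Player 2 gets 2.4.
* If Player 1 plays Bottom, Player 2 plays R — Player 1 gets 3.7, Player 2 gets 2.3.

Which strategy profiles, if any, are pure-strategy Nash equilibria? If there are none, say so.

Pure NE: (Bottom, M)

Player 1 against L: payoffs 1.5, 2.4, 2.8 → best response Bottom.
Player 1 against M: payoffs 0.8, 1.8, 3.1 → best response Bottom.
Player 1 against R: payoffs 5.9, 1.3, 3.7 → best response Top.
Player 2 against Top: payoffs 0.8, 5.5, 2.3 → best response M.
Player 2 against Middle: payoffs 5.2, 3.4, 5.1 → best response L.
Player 2 against Bottom: payoffs 0.8, 2.4, 2.3 → best response M.
Mutual best responses: (Bottom, M).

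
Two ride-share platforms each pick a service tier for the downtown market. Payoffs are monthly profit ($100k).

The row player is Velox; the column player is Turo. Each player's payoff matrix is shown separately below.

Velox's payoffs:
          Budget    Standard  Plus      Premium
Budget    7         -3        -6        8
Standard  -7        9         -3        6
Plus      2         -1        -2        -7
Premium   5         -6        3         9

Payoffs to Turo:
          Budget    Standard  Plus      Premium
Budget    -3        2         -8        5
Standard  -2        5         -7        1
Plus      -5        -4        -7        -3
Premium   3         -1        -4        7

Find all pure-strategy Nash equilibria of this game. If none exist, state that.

Pure-strategy Nash equilibria: (Standard, Standard); (Premium, Premium)

Velox against Budget: payoffs 7, -7, 2, 5 → best response Budget.
Velox against Standard: payoffs -3, 9, -1, -6 → best response Standard.
Velox against Plus: payoffs -6, -3, -2, 3 → best response Premium.
Velox against Premium: payoffs 8, 6, -7, 9 → best response Premium.
Turo against Budget: payoffs -3, 2, -8, 5 → best response Premium.
Turo against Standard: payoffs -2, 5, -7, 1 → best response Standard.
Turo against Plus: payoffs -5, -4, -7, -3 → best response Premium.
Turo against Premium: payoffs 3, -1, -4, 7 → best response Premium.
Mutual best responses: (Standard, Standard); (Premium, Premium).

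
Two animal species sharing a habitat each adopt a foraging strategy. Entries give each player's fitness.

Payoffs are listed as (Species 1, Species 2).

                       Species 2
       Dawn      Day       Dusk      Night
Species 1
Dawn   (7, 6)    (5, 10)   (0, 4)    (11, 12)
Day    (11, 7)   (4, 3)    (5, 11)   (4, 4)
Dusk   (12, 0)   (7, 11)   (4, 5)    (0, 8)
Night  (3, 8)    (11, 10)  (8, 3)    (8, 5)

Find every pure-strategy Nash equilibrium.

(Dawn, Night), (Night, Day)

For each player, find the best response to each opponent profile; mutual best responses are the pure NE.
Species 1 against Dawn: payoffs 7, 11, 12, 3 → best response Dusk.
Species 1 against Day: payoffs 5, 4, 7, 11 → best response Night.
Species 1 against Dusk: payoffs 0, 5, 4, 8 → best response Night.
Species 1 against Night: payoffs 11, 4, 0, 8 → best response Dawn.
Species 2 against Dawn: payoffs 6, 10, 4, 12 → best response Night.
Species 2 against Day: payoffs 7, 3, 11, 4 → best response Dusk.
Species 2 against Dusk: payoffs 0, 11, 5, 8 → best response Day.
Species 2 against Night: payoffs 8, 10, 3, 5 → best response Day.
Mutual best responses: (Dawn, Night); (Night, Day).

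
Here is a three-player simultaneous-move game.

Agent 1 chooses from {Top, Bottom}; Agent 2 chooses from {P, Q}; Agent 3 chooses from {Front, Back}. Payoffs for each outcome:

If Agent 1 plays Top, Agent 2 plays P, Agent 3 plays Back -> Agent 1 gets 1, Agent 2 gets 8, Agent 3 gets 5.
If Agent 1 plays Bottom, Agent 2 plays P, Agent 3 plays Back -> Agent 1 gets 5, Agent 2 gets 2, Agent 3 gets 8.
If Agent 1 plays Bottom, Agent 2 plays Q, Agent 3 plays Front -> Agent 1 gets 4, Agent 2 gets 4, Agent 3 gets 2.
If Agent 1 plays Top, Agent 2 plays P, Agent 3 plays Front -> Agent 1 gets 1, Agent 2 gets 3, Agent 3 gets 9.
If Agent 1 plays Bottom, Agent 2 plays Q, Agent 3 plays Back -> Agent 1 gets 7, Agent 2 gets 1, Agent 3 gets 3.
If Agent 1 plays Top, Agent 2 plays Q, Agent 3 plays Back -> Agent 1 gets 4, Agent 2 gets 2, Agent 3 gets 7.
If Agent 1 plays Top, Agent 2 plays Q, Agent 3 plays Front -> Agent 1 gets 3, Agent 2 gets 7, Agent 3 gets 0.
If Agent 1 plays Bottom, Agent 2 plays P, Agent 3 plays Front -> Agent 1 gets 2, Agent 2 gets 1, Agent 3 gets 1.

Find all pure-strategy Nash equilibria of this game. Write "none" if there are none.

(Top, P, Front): Agent 1 can switch to Bottom (1 → 2). Not NE.
(Top, P, Back): Agent 1 can switch to Bottom (1 → 5). Not NE.
(Top, Q, Front): Agent 1 can switch to Bottom (3 → 4). Not NE.
(Top, Q, Back): Agent 1 can switch to Bottom (4 → 7). Not NE.
(Bottom, P, Front): Agent 2 can switch to Q (1 → 4). Not NE.
(Bottom, P, Back): Agent 1 gets 5, best alternative 1; Agent 2 gets 2, best alternative 1; Agent 3 gets 8, best alternative 1. No profitable deviation — NE.
(Bottom, Q, Front): Agent 3 can switch to Back (2 → 3). Not NE.
(Bottom, Q, Back): Agent 2 can switch to P (1 → 2). Not NE.

Pure NE: (Bottom, P, Back)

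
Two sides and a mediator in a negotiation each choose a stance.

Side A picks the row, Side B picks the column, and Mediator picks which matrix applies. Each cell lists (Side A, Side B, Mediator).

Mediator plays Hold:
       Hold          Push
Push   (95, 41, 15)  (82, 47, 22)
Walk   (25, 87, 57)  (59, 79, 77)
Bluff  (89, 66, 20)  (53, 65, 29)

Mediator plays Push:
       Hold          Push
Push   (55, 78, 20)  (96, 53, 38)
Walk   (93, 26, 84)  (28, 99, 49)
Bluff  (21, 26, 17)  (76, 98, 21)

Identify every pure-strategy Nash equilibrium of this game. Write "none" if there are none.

Mark each player's best response to every combination of opponents' strategies; a profile where every player is best-responding is a pure Nash equilibrium.
Side A against (Hold, Hold): payoffs 95, 25, 89 → best response Push.
Side A against (Hold, Push): payoffs 55, 93, 21 → best response Walk.
Side A against (Push, Hold): payoffs 82, 59, 53 → best response Push.
Side A against (Push, Push): payoffs 96, 28, 76 → best response Push.
Side B against (Push, Hold): payoffs 41, 47 → best response Push.
Side B against (Push, Push): payoffs 78, 53 → best response Hold.
Side B against (Walk, Hold): payoffs 87, 79 → best response Hold.
Side B against (Walk, Push): payoffs 26, 99 → best response Push.
Side B against (Bluff, Hold): payoffs 66, 65 → best response Hold.
Side B against (Bluff, Push): payoffs 26, 98 → best response Push.
Mediator against (Push, Hold): payoffs 15, 20 → best response Push.
Mediator against (Push, Push): payoffs 22, 38 → best response Push.
Mediator against (Walk, Hold): payoffs 57, 84 → best response Push.
Mediator against (Walk, Push): payoffs 77, 49 → best response Hold.
Mediator against (Bluff, Hold): payoffs 20, 17 → best response Hold.
Mediator against (Bluff, Push): payoffs 29, 21 → best response Hold.
No profile is a mutual best response for all players.

none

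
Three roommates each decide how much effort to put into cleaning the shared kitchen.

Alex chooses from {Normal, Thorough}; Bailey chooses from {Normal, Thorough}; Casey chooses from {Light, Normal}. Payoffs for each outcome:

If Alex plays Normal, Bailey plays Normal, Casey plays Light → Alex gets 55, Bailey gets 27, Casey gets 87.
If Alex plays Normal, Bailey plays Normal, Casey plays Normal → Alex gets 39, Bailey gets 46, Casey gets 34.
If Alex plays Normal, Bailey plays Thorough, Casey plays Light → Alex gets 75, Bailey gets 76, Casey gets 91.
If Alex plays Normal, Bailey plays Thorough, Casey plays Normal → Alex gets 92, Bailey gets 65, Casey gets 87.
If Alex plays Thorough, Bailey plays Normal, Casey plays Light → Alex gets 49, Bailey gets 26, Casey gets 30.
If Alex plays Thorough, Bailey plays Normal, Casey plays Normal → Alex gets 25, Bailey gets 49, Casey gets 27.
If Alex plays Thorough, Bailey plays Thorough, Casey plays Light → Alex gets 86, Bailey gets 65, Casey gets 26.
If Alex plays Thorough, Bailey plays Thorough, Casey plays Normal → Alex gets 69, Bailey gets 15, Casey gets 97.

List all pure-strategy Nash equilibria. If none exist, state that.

There is no pure-strategy Nash equilibrium.

Check each profile: it is a Nash equilibrium iff no player can strictly gain by switching unilaterally.
(Normal, Normal, Light): Bailey can switch to Thorough (27 → 76). Not NE.
(Normal, Normal, Normal): Bailey can switch to Thorough (46 → 65). Not NE.
(Normal, Thorough, Light): Alex can switch to Thorough (75 → 86). Not NE.
(Normal, Thorough, Normal): Casey can switch to Light (87 → 91). Not NE.
(Thorough, Normal, Light): Alex can switch to Normal (49 → 55). Not NE.
(Thorough, Normal, Normal): Alex can switch to Normal (25 → 39). Not NE.
(The remaining 2 profiles each have a profitable deviation by the same check.)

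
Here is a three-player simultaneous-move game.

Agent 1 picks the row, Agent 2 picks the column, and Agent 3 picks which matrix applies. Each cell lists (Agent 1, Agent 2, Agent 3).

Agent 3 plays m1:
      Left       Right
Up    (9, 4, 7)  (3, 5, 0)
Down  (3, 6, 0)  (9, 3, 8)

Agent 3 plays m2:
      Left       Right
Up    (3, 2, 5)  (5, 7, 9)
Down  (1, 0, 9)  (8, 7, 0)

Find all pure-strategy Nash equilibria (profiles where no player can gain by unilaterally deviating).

Agent 1 against (Left, m1): payoffs 9, 3 → best response Up.
Agent 1 against (Left, m2): payoffs 3, 1 → best response Up.
Agent 1 against (Right, m1): payoffs 3, 9 → best response Down.
Agent 1 against (Right, m2): payoffs 5, 8 → best response Down.
Agent 2 against (Up, m1): payoffs 4, 5 → best response Right.
Agent 2 against (Up, m2): payoffs 2, 7 → best response Right.
Agent 2 against (Down, m1): payoffs 6, 3 → best response Left.
Agent 2 against (Down, m2): payoffs 0, 7 → best response Right.
Agent 3 against (Up, Left): payoffs 7, 5 → best response m1.
Agent 3 against (Up, Right): payoffs 0, 9 → best response m2.
Agent 3 against (Down, Left): payoffs 0, 9 → best response m2.
Agent 3 against (Down, Right): payoffs 8, 0 → best response m1.
No profile is a mutual best response for all players.

This game has no pure Nash equilibrium.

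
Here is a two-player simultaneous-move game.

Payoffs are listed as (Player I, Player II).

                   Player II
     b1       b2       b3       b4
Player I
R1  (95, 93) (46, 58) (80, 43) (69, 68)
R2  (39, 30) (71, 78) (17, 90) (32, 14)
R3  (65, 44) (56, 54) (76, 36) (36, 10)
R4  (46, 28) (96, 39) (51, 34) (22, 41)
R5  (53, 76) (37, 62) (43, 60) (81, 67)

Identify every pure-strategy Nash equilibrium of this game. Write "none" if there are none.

(R1, b1)

Mark each player's best response to every combination of opponents' strategies; a profile where every player is best-responding is a pure Nash equilibrium.
Player I against b1: payoffs 95, 39, 65, 46, 53 → best response R1.
Player I against b2: payoffs 46, 71, 56, 96, 37 → best response R4.
Player I against b3: payoffs 80, 17, 76, 51, 43 → best response R1.
Player I against b4: payoffs 69, 32, 36, 22, 81 → best response R5.
Player II against R1: payoffs 93, 58, 43, 68 → best response b1.
Player II against R2: payoffs 30, 78, 90, 14 → best response b3.
Player II against R3: payoffs 44, 54, 36, 10 → best response b2.
Player II against R4: payoffs 28, 39, 34, 41 → best response b4.
Player II against R5: payoffs 76, 62, 60, 67 → best response b1.
Mutual best responses: (R1, b1).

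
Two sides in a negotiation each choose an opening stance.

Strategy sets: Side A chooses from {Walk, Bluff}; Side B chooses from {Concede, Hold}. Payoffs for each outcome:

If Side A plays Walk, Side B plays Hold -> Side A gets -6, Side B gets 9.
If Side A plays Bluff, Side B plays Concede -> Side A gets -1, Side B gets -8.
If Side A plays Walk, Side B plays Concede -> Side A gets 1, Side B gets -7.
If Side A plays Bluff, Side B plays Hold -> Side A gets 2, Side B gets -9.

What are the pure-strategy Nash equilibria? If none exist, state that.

none

For each strategy profile, look for a profitable unilateral deviation.
(Walk, Concede): Side B can switch to Hold (-7 → 9). Not NE.
(Walk, Hold): Side A can switch to Bluff (-6 → 2). Not NE.
(Bluff, Concede): Side A can switch to Walk (-1 → 1). Not NE.
(Bluff, Hold): Side B can switch to Concede (-9 → -8). Not NE.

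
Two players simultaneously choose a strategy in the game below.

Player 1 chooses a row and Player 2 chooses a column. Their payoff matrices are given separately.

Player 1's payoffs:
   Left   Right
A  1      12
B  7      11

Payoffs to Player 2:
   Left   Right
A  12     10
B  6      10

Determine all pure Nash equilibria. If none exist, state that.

(A, Left): Player 1 can switch to B (1 → 7). Not NE.
(A, Right): Player 2 can switch to Left (10 → 12). Not NE.
(B, Left): Player 2 can switch to Right (6 → 10). Not NE.
(B, Right): Player 1 can switch to A (11 → 12). Not NE.

This game has no pure Nash equilibrium.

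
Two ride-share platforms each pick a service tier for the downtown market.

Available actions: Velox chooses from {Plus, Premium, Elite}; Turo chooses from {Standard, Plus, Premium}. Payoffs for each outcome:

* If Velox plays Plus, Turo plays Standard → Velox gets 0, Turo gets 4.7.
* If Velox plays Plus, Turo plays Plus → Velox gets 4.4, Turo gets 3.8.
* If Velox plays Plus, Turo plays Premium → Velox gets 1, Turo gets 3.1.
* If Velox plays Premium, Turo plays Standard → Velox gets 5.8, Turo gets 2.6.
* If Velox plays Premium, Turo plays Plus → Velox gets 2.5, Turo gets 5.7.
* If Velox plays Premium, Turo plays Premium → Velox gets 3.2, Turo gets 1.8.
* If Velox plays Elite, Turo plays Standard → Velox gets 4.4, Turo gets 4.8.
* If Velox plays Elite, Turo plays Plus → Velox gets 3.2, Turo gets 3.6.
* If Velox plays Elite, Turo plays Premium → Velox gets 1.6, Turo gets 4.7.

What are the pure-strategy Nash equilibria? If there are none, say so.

This game has no pure Nash equilibrium.

(Plus, Standard): Velox can switch to Premium (0 → 5.8). Not NE.
(Plus, Plus): Turo can switch to Standard (3.8 → 4.7). Not NE.
(Plus, Premium): Velox can switch to Premium (1 → 3.2). Not NE.
(Premium, Standard): Turo can switch to Plus (2.6 → 5.7). Not NE.
(Premium, Plus): Velox can switch to Plus (2.5 → 4.4). Not NE.
(Premium, Premium): Turo can switch to Standard (1.8 → 2.6). Not NE.
(Elite, Standard): Velox can switch to Premium (4.4 → 5.8). Not NE.
(Elite, Plus): Velox can switch to Plus (3.2 → 4.4). Not NE.
(Elite, Premium): Velox can switch to Premium (1.6 → 3.2). Not NE.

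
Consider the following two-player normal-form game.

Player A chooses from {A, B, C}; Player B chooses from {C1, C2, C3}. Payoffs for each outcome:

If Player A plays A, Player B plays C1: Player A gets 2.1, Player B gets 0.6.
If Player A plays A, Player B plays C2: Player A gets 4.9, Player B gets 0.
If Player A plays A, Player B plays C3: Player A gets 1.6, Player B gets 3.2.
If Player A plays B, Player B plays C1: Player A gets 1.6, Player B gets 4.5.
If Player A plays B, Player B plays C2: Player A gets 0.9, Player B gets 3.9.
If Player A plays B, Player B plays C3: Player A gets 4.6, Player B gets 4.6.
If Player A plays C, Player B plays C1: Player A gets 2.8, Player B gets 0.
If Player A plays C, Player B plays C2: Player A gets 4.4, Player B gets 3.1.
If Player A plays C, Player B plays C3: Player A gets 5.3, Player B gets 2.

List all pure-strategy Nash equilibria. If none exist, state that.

For each player, find the best response to each opponent profile; mutual best responses are the pure NE.
Player A against C1: payoffs 2.1, 1.6, 2.8 → best response C.
Player A against C2: payoffs 4.9, 0.9, 4.4 → best response A.
Player A against C3: payoffs 1.6, 4.6, 5.3 → best response C.
Player B against A: payoffs 0.6, 0, 3.2 → best response C3.
Player B against B: payoffs 4.5, 3.9, 4.6 → best response C3.
Player B against C: payoffs 0, 3.1, 2 → best response C2.
No profile is a mutual best response for all players.

none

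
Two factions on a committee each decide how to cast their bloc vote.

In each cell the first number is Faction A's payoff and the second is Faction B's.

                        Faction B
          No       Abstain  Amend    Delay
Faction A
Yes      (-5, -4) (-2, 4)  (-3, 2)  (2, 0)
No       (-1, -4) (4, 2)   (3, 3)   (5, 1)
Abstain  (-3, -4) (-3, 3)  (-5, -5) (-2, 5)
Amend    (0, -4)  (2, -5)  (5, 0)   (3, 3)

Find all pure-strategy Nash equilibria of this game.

Mark each player's best response to every combination of opponents' strategies; a profile where every player is best-responding is a pure Nash equilibrium.
Faction A against No: payoffs -5, -1, -3, 0 → best response Amend.
Faction A against Abstain: payoffs -2, 4, -3, 2 → best response No.
Faction A against Amend: payoffs -3, 3, -5, 5 → best response Amend.
Faction A against Delay: payoffs 2, 5, -2, 3 → best response No.
Faction B against Yes: payoffs -4, 4, 2, 0 → best response Abstain.
Faction B against No: payoffs -4, 2, 3, 1 → best response Amend.
Faction B against Abstain: payoffs -4, 3, -5, 5 → best response Delay.
Faction B against Amend: payoffs -4, -5, 0, 3 → best response Delay.
No profile is a mutual best response for all players.

none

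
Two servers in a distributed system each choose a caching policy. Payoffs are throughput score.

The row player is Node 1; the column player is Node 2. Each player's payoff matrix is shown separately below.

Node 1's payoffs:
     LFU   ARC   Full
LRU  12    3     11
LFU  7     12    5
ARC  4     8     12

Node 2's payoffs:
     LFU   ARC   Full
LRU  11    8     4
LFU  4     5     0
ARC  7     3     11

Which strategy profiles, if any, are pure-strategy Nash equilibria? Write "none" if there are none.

The pure Nash equilibria are (LRU, LFU), (LFU, ARC), (ARC, Full).

Check each profile: it is a Nash equilibrium iff no player can strictly gain by switching unilaterally.
(LRU, LFU): Node 1 gets 12, best alternative 7; Node 2 gets 11, best alternative 8. No profitable deviation — NE.
(LRU, ARC): Node 1 can switch to LFU (3 → 12). Not NE.
(LRU, Full): Node 1 can switch to ARC (11 → 12). Not NE.
(LFU, LFU): Node 1 can switch to LRU (7 → 12). Not NE.
(LFU, ARC): Node 1 gets 12, best alternative 8; Node 2 gets 5, best alternative 4. No profitable deviation — NE.
(LFU, Full): Node 1 can switch to LRU (5 → 11). Not NE.
(ARC, LFU): Node 1 can switch to LRU (4 → 12). Not NE.
(ARC, ARC): Node 1 can switch to LFU (8 → 12). Not NE.
(ARC, Full): Node 1 gets 12, best alternative 11; Node 2 gets 11, best alternative 7. No profitable deviation — NE.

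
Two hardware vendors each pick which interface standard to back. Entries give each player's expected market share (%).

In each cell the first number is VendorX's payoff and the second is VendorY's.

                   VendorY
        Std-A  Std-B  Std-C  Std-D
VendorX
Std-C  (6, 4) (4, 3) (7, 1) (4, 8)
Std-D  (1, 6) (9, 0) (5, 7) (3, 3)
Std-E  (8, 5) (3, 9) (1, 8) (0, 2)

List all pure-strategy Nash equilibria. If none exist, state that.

For each player, find the best response to each opponent profile; mutual best responses are the pure NE.
VendorX against Std-A: payoffs 6, 1, 8 → best response Std-E.
VendorX against Std-B: payoffs 4, 9, 3 → best response Std-D.
VendorX against Std-C: payoffs 7, 5, 1 → best response Std-C.
VendorX against Std-D: payoffs 4, 3, 0 → best response Std-C.
VendorY against Std-C: payoffs 4, 3, 1, 8 → best response Std-D.
VendorY against Std-D: payoffs 6, 0, 7, 3 → best response Std-C.
VendorY against Std-E: payoffs 5, 9, 8, 2 → best response Std-B.
Mutual best responses: (Std-C, Std-D).

(Std-C, Std-D)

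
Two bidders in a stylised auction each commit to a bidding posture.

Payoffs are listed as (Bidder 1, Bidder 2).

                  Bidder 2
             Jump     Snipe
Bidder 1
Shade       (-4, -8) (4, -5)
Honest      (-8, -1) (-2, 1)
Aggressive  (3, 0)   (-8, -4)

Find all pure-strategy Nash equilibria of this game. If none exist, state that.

(Shade, Snipe), (Aggressive, Jump)

(Shade, Jump): Bidder 1 can switch to Aggressive (-4 → 3). Not NE.
(Shade, Snipe): Bidder 1 gets 4, best alternative -2; Bidder 2 gets -5, best alternative -8. No profitable deviation — NE.
(Honest, Jump): Bidder 1 can switch to Shade (-8 → -4). Not NE.
(Honest, Snipe): Bidder 1 can switch to Shade (-2 → 4). Not NE.
(Aggressive, Jump): Bidder 1 gets 3, best alternative -4; Bidder 2 gets 0, best alternative -4. No profitable deviation — NE.
(Aggressive, Snipe): Bidder 1 can switch to Shade (-8 → 4). Not NE.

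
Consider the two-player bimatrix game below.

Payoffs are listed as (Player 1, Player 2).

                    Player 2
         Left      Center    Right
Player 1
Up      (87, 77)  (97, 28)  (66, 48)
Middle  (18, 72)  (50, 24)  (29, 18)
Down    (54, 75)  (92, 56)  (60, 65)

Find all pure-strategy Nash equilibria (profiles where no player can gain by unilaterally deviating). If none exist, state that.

The unique pure-strategy Nash equilibrium is (Up, Left).

Check each profile: it is a Nash equilibrium iff no player can strictly gain by switching unilaterally.
(Up, Left): Player 1 gets 87, best alternative 54; Player 2 gets 77, best alternative 48. No profitable deviation — NE.
(Up, Center): Player 2 can switch to Left (28 → 77). Not NE.
(Up, Right): Player 2 can switch to Left (48 → 77). Not NE.
(Middle, Left): Player 1 can switch to Up (18 → 87). Not NE.
(Middle, Center): Player 1 can switch to Up (50 → 97). Not NE.
(Middle, Right): Player 1 can switch to Up (29 → 66). Not NE.
(Down, Left): Player 1 can switch to Up (54 → 87). Not NE.
(Down, Center): Player 1 can switch to Up (92 → 97). Not NE.
(Down, Right): Player 1 can switch to Up (60 → 66). Not NE.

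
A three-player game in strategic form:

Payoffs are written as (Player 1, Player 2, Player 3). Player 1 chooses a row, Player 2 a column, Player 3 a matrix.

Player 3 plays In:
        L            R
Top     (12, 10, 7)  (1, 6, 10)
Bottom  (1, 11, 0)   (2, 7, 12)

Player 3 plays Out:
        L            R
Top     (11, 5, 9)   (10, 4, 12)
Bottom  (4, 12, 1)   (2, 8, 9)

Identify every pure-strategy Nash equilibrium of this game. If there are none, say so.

Player 1 against (L, In): payoffs 12, 1 → best response Top.
Player 1 against (L, Out): payoffs 11, 4 → best response Top.
Player 1 against (R, In): payoffs 1, 2 → best response Bottom.
Player 1 against (R, Out): payoffs 10, 2 → best response Top.
Player 2 against (Top, In): payoffs 10, 6 → best response L.
Player 2 against (Top, Out): payoffs 5, 4 → best response L.
Player 2 against (Bottom, In): payoffs 11, 7 → best response L.
Player 2 against (Bottom, Out): payoffs 12, 8 → best response L.
Player 3 against (Top, L): payoffs 7, 9 → best response Out.
Player 3 against (Top, R): payoffs 10, 12 → best response Out.
Player 3 against (Bottom, L): payoffs 0, 1 → best response Out.
Player 3 against (Bottom, R): payoffs 12, 9 → best response In.
Mutual best responses: (Top, L, Out).

(Top, L, Out)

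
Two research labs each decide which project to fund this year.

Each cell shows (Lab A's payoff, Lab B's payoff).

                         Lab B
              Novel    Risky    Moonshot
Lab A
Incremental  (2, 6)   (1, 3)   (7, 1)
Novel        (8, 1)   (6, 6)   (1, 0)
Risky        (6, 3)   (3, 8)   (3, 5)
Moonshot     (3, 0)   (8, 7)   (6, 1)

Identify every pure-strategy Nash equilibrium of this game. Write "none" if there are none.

Lab A against Novel: payoffs 2, 8, 6, 3 → best response Novel.
Lab A against Risky: payoffs 1, 6, 3, 8 → best response Moonshot.
Lab A against Moonshot: payoffs 7, 1, 3, 6 → best response Incremental.
Lab B against Incremental: payoffs 6, 3, 1 → best response Novel.
Lab B against Novel: payoffs 1, 6, 0 → best response Risky.
Lab B against Risky: payoffs 3, 8, 5 → best response Risky.
Lab B against Moonshot: payoffs 0, 7, 1 → best response Risky.
Mutual best responses: (Moonshot, Risky).

(Moonshot, Risky)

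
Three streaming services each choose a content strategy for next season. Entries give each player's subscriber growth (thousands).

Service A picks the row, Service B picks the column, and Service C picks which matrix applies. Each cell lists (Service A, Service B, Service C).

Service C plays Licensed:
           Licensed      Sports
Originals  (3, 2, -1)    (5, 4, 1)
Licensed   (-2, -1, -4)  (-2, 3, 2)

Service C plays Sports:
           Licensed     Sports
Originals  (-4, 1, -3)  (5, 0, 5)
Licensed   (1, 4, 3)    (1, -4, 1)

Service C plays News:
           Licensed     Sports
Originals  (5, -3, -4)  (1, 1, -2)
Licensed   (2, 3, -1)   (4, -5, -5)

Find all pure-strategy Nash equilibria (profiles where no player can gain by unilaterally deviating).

For each player, find the best response to each opponent profile; mutual best responses are the pure NE.
Service A against (Licensed, Licensed): payoffs 3, -2 → best response Originals.
Service A against (Licensed, Sports): payoffs -4, 1 → best response Licensed.
Service A against (Licensed, News): payoffs 5, 2 → best response Originals.
Service A against (Sports, Licensed): payoffs 5, -2 → best response Originals.
Service A against (Sports, Sports): payoffs 5, 1 → best response Originals.
Service A against (Sports, News): payoffs 1, 4 → best response Licensed.
Service B against (Originals, Licensed): payoffs 2, 4 → best response Sports.
Service B against (Originals, Sports): payoffs 1, 0 → best response Licensed.
Service B against (Originals, News): payoffs -3, 1 → best response Sports.
Service B against (Licensed, Licensed): payoffs -1, 3 → best response Sports.
Service B against (Licensed, Sports): payoffs 4, -4 → best response Licensed.
Service B against (Licensed, News): payoffs 3, -5 → best response Licensed.
Service C against (Originals, Licensed): payoffs -1, -3, -4 → best response Licensed.
Service C against (Originals, Sports): payoffs 1, 5, -2 → best response Sports.
Service C against (Licensed, Licensed): payoffs -4, 3, -1 → best response Sports.
Service C against (Licensed, Sports): payoffs 2, 1, -5 → best response Licensed.
Mutual best responses: (Licensed, Licensed, Sports).

The unique pure-strategy Nash equilibrium is (Licensed, Licensed, Sports).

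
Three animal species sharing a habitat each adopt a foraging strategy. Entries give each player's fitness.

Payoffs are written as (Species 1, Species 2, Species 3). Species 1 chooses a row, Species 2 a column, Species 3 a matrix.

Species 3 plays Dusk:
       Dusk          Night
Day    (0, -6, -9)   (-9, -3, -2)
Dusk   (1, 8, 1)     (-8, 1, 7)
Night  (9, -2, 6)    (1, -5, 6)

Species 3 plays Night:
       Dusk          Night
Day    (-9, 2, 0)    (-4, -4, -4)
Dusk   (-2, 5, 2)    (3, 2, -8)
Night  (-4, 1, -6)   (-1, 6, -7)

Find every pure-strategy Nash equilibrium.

Species 1 against (Dusk, Dusk): payoffs 0, 1, 9 → best response Night.
Species 1 against (Dusk, Night): payoffs -9, -2, -4 → best response Dusk.
Species 1 against (Night, Dusk): payoffs -9, -8, 1 → best response Night.
Species 1 against (Night, Night): payoffs -4, 3, -1 → best response Dusk.
Species 2 against (Day, Dusk): payoffs -6, -3 → best response Night.
Species 2 against (Day, Night): payoffs 2, -4 → best response Dusk.
Species 2 against (Dusk, Dusk): payoffs 8, 1 → best response Dusk.
Species 2 against (Dusk, Night): payoffs 5, 2 → best response Dusk.
Species 2 against (Night, Dusk): payoffs -2, -5 → best response Dusk.
Species 2 against (Night, Night): payoffs 1, 6 → best response Night.
Species 3 against (Day, Dusk): payoffs -9, 0 → best response Night.
Species 3 against (Day, Night): payoffs -2, -4 → best response Dusk.
Species 3 against (Dusk, Dusk): payoffs 1, 2 → best response Night.
Species 3 against (Dusk, Night): payoffs 7, -8 → best response Dusk.
Species 3 against (Night, Dusk): payoffs 6, -6 → best response Dusk.
Species 3 against (Night, Night): payoffs 6, -7 → best response Dusk.
Mutual best responses: (Dusk, Dusk, Night); (Night, Dusk, Dusk).

(Dusk, Dusk, Night) and (Night, Dusk, Dusk)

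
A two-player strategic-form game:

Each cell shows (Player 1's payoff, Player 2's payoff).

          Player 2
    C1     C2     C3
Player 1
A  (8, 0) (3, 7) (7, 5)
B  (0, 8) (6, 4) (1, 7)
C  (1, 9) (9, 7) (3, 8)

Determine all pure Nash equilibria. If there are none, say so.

(A, C1): Player 2 can switch to C2 (0 → 7). Not NE.
(A, C2): Player 1 can switch to B (3 → 6). Not NE.
(A, C3): Player 2 can switch to C2 (5 → 7). Not NE.
(B, C1): Player 1 can switch to A (0 → 8). Not NE.
(B, C2): Player 1 can switch to C (6 → 9). Not NE.
(B, C3): Player 1 can switch to A (1 → 7). Not NE.
(C, C1): Player 1 can switch to A (1 → 8). Not NE.
(C, C2): Player 2 can switch to C1 (7 → 9). Not NE.
(The remaining 1 profile has a profitable deviation by the same check.)

none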